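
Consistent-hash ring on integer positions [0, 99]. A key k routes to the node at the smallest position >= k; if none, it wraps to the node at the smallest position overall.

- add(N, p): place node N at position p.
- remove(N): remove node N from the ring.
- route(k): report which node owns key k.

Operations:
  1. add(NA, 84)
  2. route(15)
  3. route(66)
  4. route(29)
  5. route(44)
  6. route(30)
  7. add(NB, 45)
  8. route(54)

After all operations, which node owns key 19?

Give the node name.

Op 1: add NA@84 -> ring=[84:NA]
Op 2: route key 15: smallest pos >= 15 is 84 -> NA
Op 3: route key 66: smallest pos >= 66 is 84 -> NA
Op 4: route key 29: smallest pos >= 29 is 84 -> NA
Op 5: route key 44: smallest pos >= 44 is 84 -> NA
Op 6: route key 30: smallest pos >= 30 is 84 -> NA
Op 7: add NB@45 -> ring=[45:NB,84:NA]
Op 8: route key 54: smallest pos >= 54 is 84 -> NA
Final route key 19: smallest pos >= 19 is 45 -> NB

Answer: NB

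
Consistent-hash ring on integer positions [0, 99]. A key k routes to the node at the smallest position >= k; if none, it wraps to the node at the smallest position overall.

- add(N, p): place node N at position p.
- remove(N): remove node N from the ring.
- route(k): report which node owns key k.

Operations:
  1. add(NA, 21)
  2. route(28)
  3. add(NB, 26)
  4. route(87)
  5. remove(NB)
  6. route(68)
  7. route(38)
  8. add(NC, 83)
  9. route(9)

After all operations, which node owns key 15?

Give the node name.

Op 1: add NA@21 -> ring=[21:NA]
Op 2: route key 28: none >= 28, wrap to smallest pos 21 -> NA
Op 3: add NB@26 -> ring=[21:NA,26:NB]
Op 4: route key 87: none >= 87, wrap to smallest pos 21 -> NA
Op 5: remove NB -> ring=[21:NA]
Op 6: route key 68: none >= 68, wrap to smallest pos 21 -> NA
Op 7: route key 38: none >= 38, wrap to smallest pos 21 -> NA
Op 8: add NC@83 -> ring=[21:NA,83:NC]
Op 9: route key 9: smallest pos >= 9 is 21 -> NA
Final route key 15: smallest pos >= 15 is 21 -> NA

Answer: NA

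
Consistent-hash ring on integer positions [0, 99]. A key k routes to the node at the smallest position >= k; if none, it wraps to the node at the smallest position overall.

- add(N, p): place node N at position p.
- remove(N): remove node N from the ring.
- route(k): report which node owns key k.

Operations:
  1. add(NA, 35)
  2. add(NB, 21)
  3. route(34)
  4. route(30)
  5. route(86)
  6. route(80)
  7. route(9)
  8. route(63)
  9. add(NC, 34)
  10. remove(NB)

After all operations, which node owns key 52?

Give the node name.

Answer: NC

Derivation:
Op 1: add NA@35 -> ring=[35:NA]
Op 2: add NB@21 -> ring=[21:NB,35:NA]
Op 3: route key 34: smallest pos >= 34 is 35 -> NA
Op 4: route key 30: smallest pos >= 30 is 35 -> NA
Op 5: route key 86: none >= 86, wrap to smallest pos 21 -> NB
Op 6: route key 80: none >= 80, wrap to smallest pos 21 -> NB
Op 7: route key 9: smallest pos >= 9 is 21 -> NB
Op 8: route key 63: none >= 63, wrap to smallest pos 21 -> NB
Op 9: add NC@34 -> ring=[21:NB,34:NC,35:NA]
Op 10: remove NB -> ring=[34:NC,35:NA]
Final route key 52: none >= 52, wrap to smallest pos 34 -> NC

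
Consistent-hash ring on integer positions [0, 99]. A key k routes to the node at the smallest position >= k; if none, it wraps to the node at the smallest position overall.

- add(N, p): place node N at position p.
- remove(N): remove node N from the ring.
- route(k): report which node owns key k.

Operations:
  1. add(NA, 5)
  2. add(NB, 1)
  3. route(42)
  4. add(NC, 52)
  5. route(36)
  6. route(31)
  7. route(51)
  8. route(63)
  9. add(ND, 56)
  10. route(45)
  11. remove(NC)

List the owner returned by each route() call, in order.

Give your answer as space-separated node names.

Answer: NB NC NC NC NB NC

Derivation:
Op 1: add NA@5 -> ring=[5:NA]
Op 2: add NB@1 -> ring=[1:NB,5:NA]
Op 3: route key 42: none >= 42, wrap to smallest pos 1 -> NB
Op 4: add NC@52 -> ring=[1:NB,5:NA,52:NC]
Op 5: route key 36: smallest pos >= 36 is 52 -> NC
Op 6: route key 31: smallest pos >= 31 is 52 -> NC
Op 7: route key 51: smallest pos >= 51 is 52 -> NC
Op 8: route key 63: none >= 63, wrap to smallest pos 1 -> NB
Op 9: add ND@56 -> ring=[1:NB,5:NA,52:NC,56:ND]
Op 10: route key 45: smallest pos >= 45 is 52 -> NC
Op 11: remove NC -> ring=[1:NB,5:NA,56:ND]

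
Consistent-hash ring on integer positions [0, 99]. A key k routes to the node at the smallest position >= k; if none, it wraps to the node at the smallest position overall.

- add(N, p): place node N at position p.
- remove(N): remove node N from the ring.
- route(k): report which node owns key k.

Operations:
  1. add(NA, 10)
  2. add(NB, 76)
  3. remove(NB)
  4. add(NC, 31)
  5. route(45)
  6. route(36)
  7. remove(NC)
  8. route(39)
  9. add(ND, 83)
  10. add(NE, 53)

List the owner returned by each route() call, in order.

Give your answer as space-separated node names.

Op 1: add NA@10 -> ring=[10:NA]
Op 2: add NB@76 -> ring=[10:NA,76:NB]
Op 3: remove NB -> ring=[10:NA]
Op 4: add NC@31 -> ring=[10:NA,31:NC]
Op 5: route key 45: none >= 45, wrap to smallest pos 10 -> NA
Op 6: route key 36: none >= 36, wrap to smallest pos 10 -> NA
Op 7: remove NC -> ring=[10:NA]
Op 8: route key 39: none >= 39, wrap to smallest pos 10 -> NA
Op 9: add ND@83 -> ring=[10:NA,83:ND]
Op 10: add NE@53 -> ring=[10:NA,53:NE,83:ND]

Answer: NA NA NA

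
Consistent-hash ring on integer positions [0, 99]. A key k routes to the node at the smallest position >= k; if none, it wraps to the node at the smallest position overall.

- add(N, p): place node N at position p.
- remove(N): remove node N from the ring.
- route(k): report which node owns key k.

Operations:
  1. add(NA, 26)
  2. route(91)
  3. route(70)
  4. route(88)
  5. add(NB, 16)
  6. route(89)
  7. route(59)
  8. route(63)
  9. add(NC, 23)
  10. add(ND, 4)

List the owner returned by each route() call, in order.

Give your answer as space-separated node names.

Op 1: add NA@26 -> ring=[26:NA]
Op 2: route key 91: none >= 91, wrap to smallest pos 26 -> NA
Op 3: route key 70: none >= 70, wrap to smallest pos 26 -> NA
Op 4: route key 88: none >= 88, wrap to smallest pos 26 -> NA
Op 5: add NB@16 -> ring=[16:NB,26:NA]
Op 6: route key 89: none >= 89, wrap to smallest pos 16 -> NB
Op 7: route key 59: none >= 59, wrap to smallest pos 16 -> NB
Op 8: route key 63: none >= 63, wrap to smallest pos 16 -> NB
Op 9: add NC@23 -> ring=[16:NB,23:NC,26:NA]
Op 10: add ND@4 -> ring=[4:ND,16:NB,23:NC,26:NA]

Answer: NA NA NA NB NB NB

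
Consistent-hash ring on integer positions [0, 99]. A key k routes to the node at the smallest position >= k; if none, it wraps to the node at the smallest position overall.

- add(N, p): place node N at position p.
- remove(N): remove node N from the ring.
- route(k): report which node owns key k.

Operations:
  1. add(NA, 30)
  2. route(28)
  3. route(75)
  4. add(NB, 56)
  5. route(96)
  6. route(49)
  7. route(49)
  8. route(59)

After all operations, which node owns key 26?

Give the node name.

Op 1: add NA@30 -> ring=[30:NA]
Op 2: route key 28: smallest pos >= 28 is 30 -> NA
Op 3: route key 75: none >= 75, wrap to smallest pos 30 -> NA
Op 4: add NB@56 -> ring=[30:NA,56:NB]
Op 5: route key 96: none >= 96, wrap to smallest pos 30 -> NA
Op 6: route key 49: smallest pos >= 49 is 56 -> NB
Op 7: route key 49: smallest pos >= 49 is 56 -> NB
Op 8: route key 59: none >= 59, wrap to smallest pos 30 -> NA
Final route key 26: smallest pos >= 26 is 30 -> NA

Answer: NA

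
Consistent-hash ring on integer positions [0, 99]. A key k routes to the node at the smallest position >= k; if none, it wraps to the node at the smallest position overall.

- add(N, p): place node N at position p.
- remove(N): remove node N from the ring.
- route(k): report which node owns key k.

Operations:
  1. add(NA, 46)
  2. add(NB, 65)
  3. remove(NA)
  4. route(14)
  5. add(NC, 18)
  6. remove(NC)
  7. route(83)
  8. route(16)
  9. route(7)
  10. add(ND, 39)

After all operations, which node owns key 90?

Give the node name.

Op 1: add NA@46 -> ring=[46:NA]
Op 2: add NB@65 -> ring=[46:NA,65:NB]
Op 3: remove NA -> ring=[65:NB]
Op 4: route key 14: smallest pos >= 14 is 65 -> NB
Op 5: add NC@18 -> ring=[18:NC,65:NB]
Op 6: remove NC -> ring=[65:NB]
Op 7: route key 83: none >= 83, wrap to smallest pos 65 -> NB
Op 8: route key 16: smallest pos >= 16 is 65 -> NB
Op 9: route key 7: smallest pos >= 7 is 65 -> NB
Op 10: add ND@39 -> ring=[39:ND,65:NB]
Final route key 90: none >= 90, wrap to smallest pos 39 -> ND

Answer: ND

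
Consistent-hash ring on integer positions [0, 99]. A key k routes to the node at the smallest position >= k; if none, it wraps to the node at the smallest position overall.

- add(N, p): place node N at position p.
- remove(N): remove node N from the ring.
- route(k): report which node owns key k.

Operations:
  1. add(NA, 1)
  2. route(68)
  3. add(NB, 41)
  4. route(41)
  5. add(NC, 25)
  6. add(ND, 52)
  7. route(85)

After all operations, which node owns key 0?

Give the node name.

Op 1: add NA@1 -> ring=[1:NA]
Op 2: route key 68: none >= 68, wrap to smallest pos 1 -> NA
Op 3: add NB@41 -> ring=[1:NA,41:NB]
Op 4: route key 41: smallest pos >= 41 is 41 -> NB
Op 5: add NC@25 -> ring=[1:NA,25:NC,41:NB]
Op 6: add ND@52 -> ring=[1:NA,25:NC,41:NB,52:ND]
Op 7: route key 85: none >= 85, wrap to smallest pos 1 -> NA
Final route key 0: smallest pos >= 0 is 1 -> NA

Answer: NA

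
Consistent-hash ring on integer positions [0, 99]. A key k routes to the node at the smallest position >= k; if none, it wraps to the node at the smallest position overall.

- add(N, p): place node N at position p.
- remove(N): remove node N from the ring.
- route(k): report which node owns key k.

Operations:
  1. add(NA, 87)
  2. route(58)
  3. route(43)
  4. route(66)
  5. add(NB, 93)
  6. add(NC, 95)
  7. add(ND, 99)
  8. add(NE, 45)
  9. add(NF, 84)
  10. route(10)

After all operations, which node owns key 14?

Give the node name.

Op 1: add NA@87 -> ring=[87:NA]
Op 2: route key 58: smallest pos >= 58 is 87 -> NA
Op 3: route key 43: smallest pos >= 43 is 87 -> NA
Op 4: route key 66: smallest pos >= 66 is 87 -> NA
Op 5: add NB@93 -> ring=[87:NA,93:NB]
Op 6: add NC@95 -> ring=[87:NA,93:NB,95:NC]
Op 7: add ND@99 -> ring=[87:NA,93:NB,95:NC,99:ND]
Op 8: add NE@45 -> ring=[45:NE,87:NA,93:NB,95:NC,99:ND]
Op 9: add NF@84 -> ring=[45:NE,84:NF,87:NA,93:NB,95:NC,99:ND]
Op 10: route key 10: smallest pos >= 10 is 45 -> NE
Final route key 14: smallest pos >= 14 is 45 -> NE

Answer: NE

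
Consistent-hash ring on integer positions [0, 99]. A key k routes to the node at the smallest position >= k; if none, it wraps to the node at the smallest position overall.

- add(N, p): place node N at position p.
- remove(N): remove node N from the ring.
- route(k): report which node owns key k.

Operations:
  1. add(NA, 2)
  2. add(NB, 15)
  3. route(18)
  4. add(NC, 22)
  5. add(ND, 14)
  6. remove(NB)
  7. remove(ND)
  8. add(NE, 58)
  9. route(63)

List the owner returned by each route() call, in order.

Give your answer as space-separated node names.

Answer: NA NA

Derivation:
Op 1: add NA@2 -> ring=[2:NA]
Op 2: add NB@15 -> ring=[2:NA,15:NB]
Op 3: route key 18: none >= 18, wrap to smallest pos 2 -> NA
Op 4: add NC@22 -> ring=[2:NA,15:NB,22:NC]
Op 5: add ND@14 -> ring=[2:NA,14:ND,15:NB,22:NC]
Op 6: remove NB -> ring=[2:NA,14:ND,22:NC]
Op 7: remove ND -> ring=[2:NA,22:NC]
Op 8: add NE@58 -> ring=[2:NA,22:NC,58:NE]
Op 9: route key 63: none >= 63, wrap to smallest pos 2 -> NA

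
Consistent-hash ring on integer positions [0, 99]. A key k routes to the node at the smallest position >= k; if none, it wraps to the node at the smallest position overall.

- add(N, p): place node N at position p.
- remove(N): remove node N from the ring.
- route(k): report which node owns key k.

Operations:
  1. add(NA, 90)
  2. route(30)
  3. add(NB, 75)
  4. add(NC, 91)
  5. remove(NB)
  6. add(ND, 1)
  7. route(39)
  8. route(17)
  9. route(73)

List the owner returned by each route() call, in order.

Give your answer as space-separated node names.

Op 1: add NA@90 -> ring=[90:NA]
Op 2: route key 30: smallest pos >= 30 is 90 -> NA
Op 3: add NB@75 -> ring=[75:NB,90:NA]
Op 4: add NC@91 -> ring=[75:NB,90:NA,91:NC]
Op 5: remove NB -> ring=[90:NA,91:NC]
Op 6: add ND@1 -> ring=[1:ND,90:NA,91:NC]
Op 7: route key 39: smallest pos >= 39 is 90 -> NA
Op 8: route key 17: smallest pos >= 17 is 90 -> NA
Op 9: route key 73: smallest pos >= 73 is 90 -> NA

Answer: NA NA NA NA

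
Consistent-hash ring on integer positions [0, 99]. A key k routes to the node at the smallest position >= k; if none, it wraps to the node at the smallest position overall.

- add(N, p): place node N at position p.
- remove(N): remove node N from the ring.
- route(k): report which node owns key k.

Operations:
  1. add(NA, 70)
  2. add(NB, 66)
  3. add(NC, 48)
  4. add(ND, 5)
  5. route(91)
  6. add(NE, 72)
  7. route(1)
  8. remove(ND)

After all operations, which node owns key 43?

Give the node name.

Answer: NC

Derivation:
Op 1: add NA@70 -> ring=[70:NA]
Op 2: add NB@66 -> ring=[66:NB,70:NA]
Op 3: add NC@48 -> ring=[48:NC,66:NB,70:NA]
Op 4: add ND@5 -> ring=[5:ND,48:NC,66:NB,70:NA]
Op 5: route key 91: none >= 91, wrap to smallest pos 5 -> ND
Op 6: add NE@72 -> ring=[5:ND,48:NC,66:NB,70:NA,72:NE]
Op 7: route key 1: smallest pos >= 1 is 5 -> ND
Op 8: remove ND -> ring=[48:NC,66:NB,70:NA,72:NE]
Final route key 43: smallest pos >= 43 is 48 -> NC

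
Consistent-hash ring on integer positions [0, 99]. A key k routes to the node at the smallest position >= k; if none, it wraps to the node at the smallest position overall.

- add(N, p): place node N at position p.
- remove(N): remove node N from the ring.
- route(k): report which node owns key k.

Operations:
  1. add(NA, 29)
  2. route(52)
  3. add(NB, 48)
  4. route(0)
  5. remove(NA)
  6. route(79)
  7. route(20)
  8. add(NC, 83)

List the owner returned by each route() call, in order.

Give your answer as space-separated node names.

Answer: NA NA NB NB

Derivation:
Op 1: add NA@29 -> ring=[29:NA]
Op 2: route key 52: none >= 52, wrap to smallest pos 29 -> NA
Op 3: add NB@48 -> ring=[29:NA,48:NB]
Op 4: route key 0: smallest pos >= 0 is 29 -> NA
Op 5: remove NA -> ring=[48:NB]
Op 6: route key 79: none >= 79, wrap to smallest pos 48 -> NB
Op 7: route key 20: smallest pos >= 20 is 48 -> NB
Op 8: add NC@83 -> ring=[48:NB,83:NC]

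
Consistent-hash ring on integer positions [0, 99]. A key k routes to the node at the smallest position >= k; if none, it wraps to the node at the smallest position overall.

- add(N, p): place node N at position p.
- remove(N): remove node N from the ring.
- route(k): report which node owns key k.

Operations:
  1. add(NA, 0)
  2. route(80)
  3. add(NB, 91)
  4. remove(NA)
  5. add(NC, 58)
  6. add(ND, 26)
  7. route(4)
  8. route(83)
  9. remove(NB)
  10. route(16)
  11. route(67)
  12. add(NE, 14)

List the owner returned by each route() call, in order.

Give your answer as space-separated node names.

Op 1: add NA@0 -> ring=[0:NA]
Op 2: route key 80: none >= 80, wrap to smallest pos 0 -> NA
Op 3: add NB@91 -> ring=[0:NA,91:NB]
Op 4: remove NA -> ring=[91:NB]
Op 5: add NC@58 -> ring=[58:NC,91:NB]
Op 6: add ND@26 -> ring=[26:ND,58:NC,91:NB]
Op 7: route key 4: smallest pos >= 4 is 26 -> ND
Op 8: route key 83: smallest pos >= 83 is 91 -> NB
Op 9: remove NB -> ring=[26:ND,58:NC]
Op 10: route key 16: smallest pos >= 16 is 26 -> ND
Op 11: route key 67: none >= 67, wrap to smallest pos 26 -> ND
Op 12: add NE@14 -> ring=[14:NE,26:ND,58:NC]

Answer: NA ND NB ND ND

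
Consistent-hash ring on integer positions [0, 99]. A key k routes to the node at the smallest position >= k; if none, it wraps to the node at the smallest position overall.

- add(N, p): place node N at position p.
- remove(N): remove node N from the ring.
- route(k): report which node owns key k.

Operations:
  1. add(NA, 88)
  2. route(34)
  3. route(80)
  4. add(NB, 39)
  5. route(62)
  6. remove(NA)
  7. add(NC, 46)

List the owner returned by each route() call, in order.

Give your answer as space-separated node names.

Op 1: add NA@88 -> ring=[88:NA]
Op 2: route key 34: smallest pos >= 34 is 88 -> NA
Op 3: route key 80: smallest pos >= 80 is 88 -> NA
Op 4: add NB@39 -> ring=[39:NB,88:NA]
Op 5: route key 62: smallest pos >= 62 is 88 -> NA
Op 6: remove NA -> ring=[39:NB]
Op 7: add NC@46 -> ring=[39:NB,46:NC]

Answer: NA NA NA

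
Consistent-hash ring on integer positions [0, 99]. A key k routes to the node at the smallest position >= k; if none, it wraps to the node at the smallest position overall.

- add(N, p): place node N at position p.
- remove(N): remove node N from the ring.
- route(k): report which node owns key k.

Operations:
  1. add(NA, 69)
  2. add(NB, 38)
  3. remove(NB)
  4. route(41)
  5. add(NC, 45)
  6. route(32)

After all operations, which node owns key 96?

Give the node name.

Answer: NC

Derivation:
Op 1: add NA@69 -> ring=[69:NA]
Op 2: add NB@38 -> ring=[38:NB,69:NA]
Op 3: remove NB -> ring=[69:NA]
Op 4: route key 41: smallest pos >= 41 is 69 -> NA
Op 5: add NC@45 -> ring=[45:NC,69:NA]
Op 6: route key 32: smallest pos >= 32 is 45 -> NC
Final route key 96: none >= 96, wrap to smallest pos 45 -> NC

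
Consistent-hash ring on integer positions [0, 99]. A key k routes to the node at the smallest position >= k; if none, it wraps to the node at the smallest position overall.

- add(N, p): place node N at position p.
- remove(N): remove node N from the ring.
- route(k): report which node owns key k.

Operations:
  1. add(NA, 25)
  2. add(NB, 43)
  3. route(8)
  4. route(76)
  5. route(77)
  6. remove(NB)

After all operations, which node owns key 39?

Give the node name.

Answer: NA

Derivation:
Op 1: add NA@25 -> ring=[25:NA]
Op 2: add NB@43 -> ring=[25:NA,43:NB]
Op 3: route key 8: smallest pos >= 8 is 25 -> NA
Op 4: route key 76: none >= 76, wrap to smallest pos 25 -> NA
Op 5: route key 77: none >= 77, wrap to smallest pos 25 -> NA
Op 6: remove NB -> ring=[25:NA]
Final route key 39: none >= 39, wrap to smallest pos 25 -> NA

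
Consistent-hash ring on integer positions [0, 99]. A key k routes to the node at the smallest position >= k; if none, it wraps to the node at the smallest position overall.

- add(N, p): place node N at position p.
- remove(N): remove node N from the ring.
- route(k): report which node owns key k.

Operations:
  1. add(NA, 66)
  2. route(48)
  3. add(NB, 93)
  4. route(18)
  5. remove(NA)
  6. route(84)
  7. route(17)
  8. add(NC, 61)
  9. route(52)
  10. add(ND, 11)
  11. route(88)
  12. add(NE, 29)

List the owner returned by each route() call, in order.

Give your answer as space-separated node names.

Answer: NA NA NB NB NC NB

Derivation:
Op 1: add NA@66 -> ring=[66:NA]
Op 2: route key 48: smallest pos >= 48 is 66 -> NA
Op 3: add NB@93 -> ring=[66:NA,93:NB]
Op 4: route key 18: smallest pos >= 18 is 66 -> NA
Op 5: remove NA -> ring=[93:NB]
Op 6: route key 84: smallest pos >= 84 is 93 -> NB
Op 7: route key 17: smallest pos >= 17 is 93 -> NB
Op 8: add NC@61 -> ring=[61:NC,93:NB]
Op 9: route key 52: smallest pos >= 52 is 61 -> NC
Op 10: add ND@11 -> ring=[11:ND,61:NC,93:NB]
Op 11: route key 88: smallest pos >= 88 is 93 -> NB
Op 12: add NE@29 -> ring=[11:ND,29:NE,61:NC,93:NB]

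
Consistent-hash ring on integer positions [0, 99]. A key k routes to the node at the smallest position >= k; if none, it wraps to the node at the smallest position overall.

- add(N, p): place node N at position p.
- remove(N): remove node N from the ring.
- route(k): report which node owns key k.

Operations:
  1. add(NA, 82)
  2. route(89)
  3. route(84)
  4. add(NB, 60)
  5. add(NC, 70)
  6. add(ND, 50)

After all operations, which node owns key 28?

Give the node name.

Op 1: add NA@82 -> ring=[82:NA]
Op 2: route key 89: none >= 89, wrap to smallest pos 82 -> NA
Op 3: route key 84: none >= 84, wrap to smallest pos 82 -> NA
Op 4: add NB@60 -> ring=[60:NB,82:NA]
Op 5: add NC@70 -> ring=[60:NB,70:NC,82:NA]
Op 6: add ND@50 -> ring=[50:ND,60:NB,70:NC,82:NA]
Final route key 28: smallest pos >= 28 is 50 -> ND

Answer: ND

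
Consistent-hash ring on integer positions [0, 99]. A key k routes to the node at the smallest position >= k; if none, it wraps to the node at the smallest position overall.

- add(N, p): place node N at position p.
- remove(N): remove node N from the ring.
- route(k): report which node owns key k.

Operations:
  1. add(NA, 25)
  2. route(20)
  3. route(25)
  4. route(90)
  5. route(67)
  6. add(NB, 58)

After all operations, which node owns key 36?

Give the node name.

Op 1: add NA@25 -> ring=[25:NA]
Op 2: route key 20: smallest pos >= 20 is 25 -> NA
Op 3: route key 25: smallest pos >= 25 is 25 -> NA
Op 4: route key 90: none >= 90, wrap to smallest pos 25 -> NA
Op 5: route key 67: none >= 67, wrap to smallest pos 25 -> NA
Op 6: add NB@58 -> ring=[25:NA,58:NB]
Final route key 36: smallest pos >= 36 is 58 -> NB

Answer: NB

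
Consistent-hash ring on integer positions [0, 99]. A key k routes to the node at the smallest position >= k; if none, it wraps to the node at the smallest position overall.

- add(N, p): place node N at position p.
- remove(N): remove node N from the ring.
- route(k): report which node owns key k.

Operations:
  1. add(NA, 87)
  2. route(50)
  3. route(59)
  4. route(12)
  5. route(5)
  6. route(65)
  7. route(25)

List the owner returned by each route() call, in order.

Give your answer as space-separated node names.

Op 1: add NA@87 -> ring=[87:NA]
Op 2: route key 50: smallest pos >= 50 is 87 -> NA
Op 3: route key 59: smallest pos >= 59 is 87 -> NA
Op 4: route key 12: smallest pos >= 12 is 87 -> NA
Op 5: route key 5: smallest pos >= 5 is 87 -> NA
Op 6: route key 65: smallest pos >= 65 is 87 -> NA
Op 7: route key 25: smallest pos >= 25 is 87 -> NA

Answer: NA NA NA NA NA NA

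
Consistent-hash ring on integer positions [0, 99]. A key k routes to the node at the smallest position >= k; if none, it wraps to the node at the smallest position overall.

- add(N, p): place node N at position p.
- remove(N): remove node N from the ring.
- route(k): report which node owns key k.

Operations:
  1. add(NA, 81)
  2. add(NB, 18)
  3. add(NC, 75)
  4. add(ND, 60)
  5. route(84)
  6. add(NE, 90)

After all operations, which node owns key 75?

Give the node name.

Answer: NC

Derivation:
Op 1: add NA@81 -> ring=[81:NA]
Op 2: add NB@18 -> ring=[18:NB,81:NA]
Op 3: add NC@75 -> ring=[18:NB,75:NC,81:NA]
Op 4: add ND@60 -> ring=[18:NB,60:ND,75:NC,81:NA]
Op 5: route key 84: none >= 84, wrap to smallest pos 18 -> NB
Op 6: add NE@90 -> ring=[18:NB,60:ND,75:NC,81:NA,90:NE]
Final route key 75: smallest pos >= 75 is 75 -> NC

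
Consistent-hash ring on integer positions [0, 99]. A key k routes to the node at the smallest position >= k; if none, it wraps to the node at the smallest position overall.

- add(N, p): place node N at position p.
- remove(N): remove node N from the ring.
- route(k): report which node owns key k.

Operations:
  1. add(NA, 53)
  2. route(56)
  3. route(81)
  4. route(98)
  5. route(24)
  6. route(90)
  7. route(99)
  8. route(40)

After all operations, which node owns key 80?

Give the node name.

Answer: NA

Derivation:
Op 1: add NA@53 -> ring=[53:NA]
Op 2: route key 56: none >= 56, wrap to smallest pos 53 -> NA
Op 3: route key 81: none >= 81, wrap to smallest pos 53 -> NA
Op 4: route key 98: none >= 98, wrap to smallest pos 53 -> NA
Op 5: route key 24: smallest pos >= 24 is 53 -> NA
Op 6: route key 90: none >= 90, wrap to smallest pos 53 -> NA
Op 7: route key 99: none >= 99, wrap to smallest pos 53 -> NA
Op 8: route key 40: smallest pos >= 40 is 53 -> NA
Final route key 80: none >= 80, wrap to smallest pos 53 -> NA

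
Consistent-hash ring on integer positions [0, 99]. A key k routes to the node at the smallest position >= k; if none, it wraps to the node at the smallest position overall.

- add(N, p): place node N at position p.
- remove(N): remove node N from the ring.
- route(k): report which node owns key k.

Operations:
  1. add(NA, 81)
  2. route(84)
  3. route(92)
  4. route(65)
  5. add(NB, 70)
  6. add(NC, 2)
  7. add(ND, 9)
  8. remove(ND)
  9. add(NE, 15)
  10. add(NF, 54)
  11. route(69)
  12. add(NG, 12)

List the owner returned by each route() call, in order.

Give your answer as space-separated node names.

Op 1: add NA@81 -> ring=[81:NA]
Op 2: route key 84: none >= 84, wrap to smallest pos 81 -> NA
Op 3: route key 92: none >= 92, wrap to smallest pos 81 -> NA
Op 4: route key 65: smallest pos >= 65 is 81 -> NA
Op 5: add NB@70 -> ring=[70:NB,81:NA]
Op 6: add NC@2 -> ring=[2:NC,70:NB,81:NA]
Op 7: add ND@9 -> ring=[2:NC,9:ND,70:NB,81:NA]
Op 8: remove ND -> ring=[2:NC,70:NB,81:NA]
Op 9: add NE@15 -> ring=[2:NC,15:NE,70:NB,81:NA]
Op 10: add NF@54 -> ring=[2:NC,15:NE,54:NF,70:NB,81:NA]
Op 11: route key 69: smallest pos >= 69 is 70 -> NB
Op 12: add NG@12 -> ring=[2:NC,12:NG,15:NE,54:NF,70:NB,81:NA]

Answer: NA NA NA NB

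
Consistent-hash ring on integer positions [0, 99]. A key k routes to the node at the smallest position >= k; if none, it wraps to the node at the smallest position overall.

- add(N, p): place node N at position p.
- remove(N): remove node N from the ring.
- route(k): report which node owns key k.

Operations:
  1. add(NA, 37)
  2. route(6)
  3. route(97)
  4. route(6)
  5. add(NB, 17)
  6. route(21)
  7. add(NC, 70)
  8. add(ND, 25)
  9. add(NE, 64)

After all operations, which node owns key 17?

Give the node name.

Op 1: add NA@37 -> ring=[37:NA]
Op 2: route key 6: smallest pos >= 6 is 37 -> NA
Op 3: route key 97: none >= 97, wrap to smallest pos 37 -> NA
Op 4: route key 6: smallest pos >= 6 is 37 -> NA
Op 5: add NB@17 -> ring=[17:NB,37:NA]
Op 6: route key 21: smallest pos >= 21 is 37 -> NA
Op 7: add NC@70 -> ring=[17:NB,37:NA,70:NC]
Op 8: add ND@25 -> ring=[17:NB,25:ND,37:NA,70:NC]
Op 9: add NE@64 -> ring=[17:NB,25:ND,37:NA,64:NE,70:NC]
Final route key 17: smallest pos >= 17 is 17 -> NB

Answer: NB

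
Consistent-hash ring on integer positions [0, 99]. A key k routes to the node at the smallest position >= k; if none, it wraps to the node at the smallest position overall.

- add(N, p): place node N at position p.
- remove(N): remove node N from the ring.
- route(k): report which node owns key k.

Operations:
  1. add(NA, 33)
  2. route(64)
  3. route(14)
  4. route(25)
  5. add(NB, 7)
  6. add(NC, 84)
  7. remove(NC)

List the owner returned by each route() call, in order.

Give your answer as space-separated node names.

Answer: NA NA NA

Derivation:
Op 1: add NA@33 -> ring=[33:NA]
Op 2: route key 64: none >= 64, wrap to smallest pos 33 -> NA
Op 3: route key 14: smallest pos >= 14 is 33 -> NA
Op 4: route key 25: smallest pos >= 25 is 33 -> NA
Op 5: add NB@7 -> ring=[7:NB,33:NA]
Op 6: add NC@84 -> ring=[7:NB,33:NA,84:NC]
Op 7: remove NC -> ring=[7:NB,33:NA]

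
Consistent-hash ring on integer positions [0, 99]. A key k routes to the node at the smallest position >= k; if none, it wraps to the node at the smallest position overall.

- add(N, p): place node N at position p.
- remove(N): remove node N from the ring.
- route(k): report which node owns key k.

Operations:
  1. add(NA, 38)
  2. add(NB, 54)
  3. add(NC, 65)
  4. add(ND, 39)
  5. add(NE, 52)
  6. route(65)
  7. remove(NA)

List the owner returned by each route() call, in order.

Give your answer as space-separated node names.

Answer: NC

Derivation:
Op 1: add NA@38 -> ring=[38:NA]
Op 2: add NB@54 -> ring=[38:NA,54:NB]
Op 3: add NC@65 -> ring=[38:NA,54:NB,65:NC]
Op 4: add ND@39 -> ring=[38:NA,39:ND,54:NB,65:NC]
Op 5: add NE@52 -> ring=[38:NA,39:ND,52:NE,54:NB,65:NC]
Op 6: route key 65: smallest pos >= 65 is 65 -> NC
Op 7: remove NA -> ring=[39:ND,52:NE,54:NB,65:NC]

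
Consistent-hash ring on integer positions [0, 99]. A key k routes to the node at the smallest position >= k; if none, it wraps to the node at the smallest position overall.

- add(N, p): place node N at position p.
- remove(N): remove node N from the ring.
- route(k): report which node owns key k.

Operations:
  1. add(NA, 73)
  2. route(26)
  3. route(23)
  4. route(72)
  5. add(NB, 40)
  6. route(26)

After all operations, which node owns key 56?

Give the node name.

Op 1: add NA@73 -> ring=[73:NA]
Op 2: route key 26: smallest pos >= 26 is 73 -> NA
Op 3: route key 23: smallest pos >= 23 is 73 -> NA
Op 4: route key 72: smallest pos >= 72 is 73 -> NA
Op 5: add NB@40 -> ring=[40:NB,73:NA]
Op 6: route key 26: smallest pos >= 26 is 40 -> NB
Final route key 56: smallest pos >= 56 is 73 -> NA

Answer: NA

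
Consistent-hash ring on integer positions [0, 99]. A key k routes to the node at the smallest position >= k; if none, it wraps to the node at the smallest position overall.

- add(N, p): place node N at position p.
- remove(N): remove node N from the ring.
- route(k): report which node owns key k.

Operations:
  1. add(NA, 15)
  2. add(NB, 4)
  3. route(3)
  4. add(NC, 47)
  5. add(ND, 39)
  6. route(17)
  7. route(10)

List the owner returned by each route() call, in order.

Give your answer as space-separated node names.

Answer: NB ND NA

Derivation:
Op 1: add NA@15 -> ring=[15:NA]
Op 2: add NB@4 -> ring=[4:NB,15:NA]
Op 3: route key 3: smallest pos >= 3 is 4 -> NB
Op 4: add NC@47 -> ring=[4:NB,15:NA,47:NC]
Op 5: add ND@39 -> ring=[4:NB,15:NA,39:ND,47:NC]
Op 6: route key 17: smallest pos >= 17 is 39 -> ND
Op 7: route key 10: smallest pos >= 10 is 15 -> NA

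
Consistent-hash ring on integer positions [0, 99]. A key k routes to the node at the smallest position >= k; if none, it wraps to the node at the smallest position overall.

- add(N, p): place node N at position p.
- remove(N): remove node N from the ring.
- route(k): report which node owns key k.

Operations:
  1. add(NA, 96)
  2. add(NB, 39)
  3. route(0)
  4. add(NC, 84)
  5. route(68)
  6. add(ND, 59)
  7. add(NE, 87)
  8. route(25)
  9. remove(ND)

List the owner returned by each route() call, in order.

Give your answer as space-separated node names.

Answer: NB NC NB

Derivation:
Op 1: add NA@96 -> ring=[96:NA]
Op 2: add NB@39 -> ring=[39:NB,96:NA]
Op 3: route key 0: smallest pos >= 0 is 39 -> NB
Op 4: add NC@84 -> ring=[39:NB,84:NC,96:NA]
Op 5: route key 68: smallest pos >= 68 is 84 -> NC
Op 6: add ND@59 -> ring=[39:NB,59:ND,84:NC,96:NA]
Op 7: add NE@87 -> ring=[39:NB,59:ND,84:NC,87:NE,96:NA]
Op 8: route key 25: smallest pos >= 25 is 39 -> NB
Op 9: remove ND -> ring=[39:NB,84:NC,87:NE,96:NA]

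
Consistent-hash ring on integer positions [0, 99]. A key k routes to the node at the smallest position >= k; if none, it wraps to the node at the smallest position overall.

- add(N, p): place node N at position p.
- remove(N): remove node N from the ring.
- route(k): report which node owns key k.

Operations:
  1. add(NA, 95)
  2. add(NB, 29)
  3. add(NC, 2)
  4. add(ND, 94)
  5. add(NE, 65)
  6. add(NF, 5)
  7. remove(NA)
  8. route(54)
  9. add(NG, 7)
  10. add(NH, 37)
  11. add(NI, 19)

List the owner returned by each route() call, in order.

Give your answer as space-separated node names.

Op 1: add NA@95 -> ring=[95:NA]
Op 2: add NB@29 -> ring=[29:NB,95:NA]
Op 3: add NC@2 -> ring=[2:NC,29:NB,95:NA]
Op 4: add ND@94 -> ring=[2:NC,29:NB,94:ND,95:NA]
Op 5: add NE@65 -> ring=[2:NC,29:NB,65:NE,94:ND,95:NA]
Op 6: add NF@5 -> ring=[2:NC,5:NF,29:NB,65:NE,94:ND,95:NA]
Op 7: remove NA -> ring=[2:NC,5:NF,29:NB,65:NE,94:ND]
Op 8: route key 54: smallest pos >= 54 is 65 -> NE
Op 9: add NG@7 -> ring=[2:NC,5:NF,7:NG,29:NB,65:NE,94:ND]
Op 10: add NH@37 -> ring=[2:NC,5:NF,7:NG,29:NB,37:NH,65:NE,94:ND]
Op 11: add NI@19 -> ring=[2:NC,5:NF,7:NG,19:NI,29:NB,37:NH,65:NE,94:ND]

Answer: NE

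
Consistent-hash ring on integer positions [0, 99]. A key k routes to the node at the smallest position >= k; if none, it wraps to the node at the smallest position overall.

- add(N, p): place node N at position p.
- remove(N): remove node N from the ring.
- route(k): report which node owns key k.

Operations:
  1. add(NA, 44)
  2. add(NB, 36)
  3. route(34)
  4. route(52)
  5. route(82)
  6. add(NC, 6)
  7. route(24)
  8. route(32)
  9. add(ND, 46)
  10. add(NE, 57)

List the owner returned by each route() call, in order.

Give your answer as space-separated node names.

Op 1: add NA@44 -> ring=[44:NA]
Op 2: add NB@36 -> ring=[36:NB,44:NA]
Op 3: route key 34: smallest pos >= 34 is 36 -> NB
Op 4: route key 52: none >= 52, wrap to smallest pos 36 -> NB
Op 5: route key 82: none >= 82, wrap to smallest pos 36 -> NB
Op 6: add NC@6 -> ring=[6:NC,36:NB,44:NA]
Op 7: route key 24: smallest pos >= 24 is 36 -> NB
Op 8: route key 32: smallest pos >= 32 is 36 -> NB
Op 9: add ND@46 -> ring=[6:NC,36:NB,44:NA,46:ND]
Op 10: add NE@57 -> ring=[6:NC,36:NB,44:NA,46:ND,57:NE]

Answer: NB NB NB NB NB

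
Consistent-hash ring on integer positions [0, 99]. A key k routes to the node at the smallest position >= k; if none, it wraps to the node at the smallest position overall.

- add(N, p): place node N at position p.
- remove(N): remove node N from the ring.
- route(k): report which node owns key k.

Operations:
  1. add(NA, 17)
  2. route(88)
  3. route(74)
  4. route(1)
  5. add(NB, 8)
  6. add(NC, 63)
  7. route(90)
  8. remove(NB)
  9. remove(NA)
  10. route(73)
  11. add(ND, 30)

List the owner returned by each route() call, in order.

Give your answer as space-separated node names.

Op 1: add NA@17 -> ring=[17:NA]
Op 2: route key 88: none >= 88, wrap to smallest pos 17 -> NA
Op 3: route key 74: none >= 74, wrap to smallest pos 17 -> NA
Op 4: route key 1: smallest pos >= 1 is 17 -> NA
Op 5: add NB@8 -> ring=[8:NB,17:NA]
Op 6: add NC@63 -> ring=[8:NB,17:NA,63:NC]
Op 7: route key 90: none >= 90, wrap to smallest pos 8 -> NB
Op 8: remove NB -> ring=[17:NA,63:NC]
Op 9: remove NA -> ring=[63:NC]
Op 10: route key 73: none >= 73, wrap to smallest pos 63 -> NC
Op 11: add ND@30 -> ring=[30:ND,63:NC]

Answer: NA NA NA NB NC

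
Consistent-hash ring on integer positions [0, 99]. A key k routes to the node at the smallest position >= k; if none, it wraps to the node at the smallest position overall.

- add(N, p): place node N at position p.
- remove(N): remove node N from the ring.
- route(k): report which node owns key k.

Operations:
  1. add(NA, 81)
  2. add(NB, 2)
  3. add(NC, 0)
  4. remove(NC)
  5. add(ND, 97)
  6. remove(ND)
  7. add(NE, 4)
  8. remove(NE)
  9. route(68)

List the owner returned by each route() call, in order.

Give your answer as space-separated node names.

Answer: NA

Derivation:
Op 1: add NA@81 -> ring=[81:NA]
Op 2: add NB@2 -> ring=[2:NB,81:NA]
Op 3: add NC@0 -> ring=[0:NC,2:NB,81:NA]
Op 4: remove NC -> ring=[2:NB,81:NA]
Op 5: add ND@97 -> ring=[2:NB,81:NA,97:ND]
Op 6: remove ND -> ring=[2:NB,81:NA]
Op 7: add NE@4 -> ring=[2:NB,4:NE,81:NA]
Op 8: remove NE -> ring=[2:NB,81:NA]
Op 9: route key 68: smallest pos >= 68 is 81 -> NA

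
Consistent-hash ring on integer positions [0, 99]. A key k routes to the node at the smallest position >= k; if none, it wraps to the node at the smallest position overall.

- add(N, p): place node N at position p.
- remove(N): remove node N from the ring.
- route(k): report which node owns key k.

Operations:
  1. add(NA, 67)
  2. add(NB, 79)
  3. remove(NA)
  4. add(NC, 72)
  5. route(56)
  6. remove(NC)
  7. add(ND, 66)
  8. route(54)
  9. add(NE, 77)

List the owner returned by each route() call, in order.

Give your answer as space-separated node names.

Op 1: add NA@67 -> ring=[67:NA]
Op 2: add NB@79 -> ring=[67:NA,79:NB]
Op 3: remove NA -> ring=[79:NB]
Op 4: add NC@72 -> ring=[72:NC,79:NB]
Op 5: route key 56: smallest pos >= 56 is 72 -> NC
Op 6: remove NC -> ring=[79:NB]
Op 7: add ND@66 -> ring=[66:ND,79:NB]
Op 8: route key 54: smallest pos >= 54 is 66 -> ND
Op 9: add NE@77 -> ring=[66:ND,77:NE,79:NB]

Answer: NC ND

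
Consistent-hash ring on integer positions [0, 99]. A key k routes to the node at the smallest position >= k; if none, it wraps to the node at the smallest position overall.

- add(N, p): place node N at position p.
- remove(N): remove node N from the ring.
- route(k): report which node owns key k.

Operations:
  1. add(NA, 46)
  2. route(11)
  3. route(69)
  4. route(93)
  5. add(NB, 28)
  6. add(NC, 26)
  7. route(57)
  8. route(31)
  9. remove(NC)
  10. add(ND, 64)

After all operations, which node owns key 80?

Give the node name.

Op 1: add NA@46 -> ring=[46:NA]
Op 2: route key 11: smallest pos >= 11 is 46 -> NA
Op 3: route key 69: none >= 69, wrap to smallest pos 46 -> NA
Op 4: route key 93: none >= 93, wrap to smallest pos 46 -> NA
Op 5: add NB@28 -> ring=[28:NB,46:NA]
Op 6: add NC@26 -> ring=[26:NC,28:NB,46:NA]
Op 7: route key 57: none >= 57, wrap to smallest pos 26 -> NC
Op 8: route key 31: smallest pos >= 31 is 46 -> NA
Op 9: remove NC -> ring=[28:NB,46:NA]
Op 10: add ND@64 -> ring=[28:NB,46:NA,64:ND]
Final route key 80: none >= 80, wrap to smallest pos 28 -> NB

Answer: NB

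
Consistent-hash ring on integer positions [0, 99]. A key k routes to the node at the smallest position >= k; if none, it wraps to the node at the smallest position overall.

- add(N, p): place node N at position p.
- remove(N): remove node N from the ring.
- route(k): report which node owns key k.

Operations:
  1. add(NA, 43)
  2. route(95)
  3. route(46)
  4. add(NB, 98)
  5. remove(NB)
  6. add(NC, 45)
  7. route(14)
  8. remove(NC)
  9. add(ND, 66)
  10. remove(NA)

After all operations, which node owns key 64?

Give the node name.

Op 1: add NA@43 -> ring=[43:NA]
Op 2: route key 95: none >= 95, wrap to smallest pos 43 -> NA
Op 3: route key 46: none >= 46, wrap to smallest pos 43 -> NA
Op 4: add NB@98 -> ring=[43:NA,98:NB]
Op 5: remove NB -> ring=[43:NA]
Op 6: add NC@45 -> ring=[43:NA,45:NC]
Op 7: route key 14: smallest pos >= 14 is 43 -> NA
Op 8: remove NC -> ring=[43:NA]
Op 9: add ND@66 -> ring=[43:NA,66:ND]
Op 10: remove NA -> ring=[66:ND]
Final route key 64: smallest pos >= 64 is 66 -> ND

Answer: ND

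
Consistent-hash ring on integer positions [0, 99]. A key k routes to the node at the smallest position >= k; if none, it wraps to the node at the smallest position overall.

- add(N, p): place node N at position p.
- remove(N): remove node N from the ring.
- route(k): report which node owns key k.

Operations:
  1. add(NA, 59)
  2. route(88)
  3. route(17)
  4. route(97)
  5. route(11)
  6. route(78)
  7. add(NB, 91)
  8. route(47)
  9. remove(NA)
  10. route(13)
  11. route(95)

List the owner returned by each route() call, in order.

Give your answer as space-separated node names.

Op 1: add NA@59 -> ring=[59:NA]
Op 2: route key 88: none >= 88, wrap to smallest pos 59 -> NA
Op 3: route key 17: smallest pos >= 17 is 59 -> NA
Op 4: route key 97: none >= 97, wrap to smallest pos 59 -> NA
Op 5: route key 11: smallest pos >= 11 is 59 -> NA
Op 6: route key 78: none >= 78, wrap to smallest pos 59 -> NA
Op 7: add NB@91 -> ring=[59:NA,91:NB]
Op 8: route key 47: smallest pos >= 47 is 59 -> NA
Op 9: remove NA -> ring=[91:NB]
Op 10: route key 13: smallest pos >= 13 is 91 -> NB
Op 11: route key 95: none >= 95, wrap to smallest pos 91 -> NB

Answer: NA NA NA NA NA NA NB NB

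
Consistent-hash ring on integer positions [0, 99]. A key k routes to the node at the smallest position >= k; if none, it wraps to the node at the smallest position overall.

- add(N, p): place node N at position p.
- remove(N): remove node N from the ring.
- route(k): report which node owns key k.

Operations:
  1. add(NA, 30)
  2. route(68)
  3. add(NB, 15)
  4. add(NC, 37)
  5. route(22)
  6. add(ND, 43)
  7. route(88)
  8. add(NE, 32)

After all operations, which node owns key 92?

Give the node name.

Op 1: add NA@30 -> ring=[30:NA]
Op 2: route key 68: none >= 68, wrap to smallest pos 30 -> NA
Op 3: add NB@15 -> ring=[15:NB,30:NA]
Op 4: add NC@37 -> ring=[15:NB,30:NA,37:NC]
Op 5: route key 22: smallest pos >= 22 is 30 -> NA
Op 6: add ND@43 -> ring=[15:NB,30:NA,37:NC,43:ND]
Op 7: route key 88: none >= 88, wrap to smallest pos 15 -> NB
Op 8: add NE@32 -> ring=[15:NB,30:NA,32:NE,37:NC,43:ND]
Final route key 92: none >= 92, wrap to smallest pos 15 -> NB

Answer: NB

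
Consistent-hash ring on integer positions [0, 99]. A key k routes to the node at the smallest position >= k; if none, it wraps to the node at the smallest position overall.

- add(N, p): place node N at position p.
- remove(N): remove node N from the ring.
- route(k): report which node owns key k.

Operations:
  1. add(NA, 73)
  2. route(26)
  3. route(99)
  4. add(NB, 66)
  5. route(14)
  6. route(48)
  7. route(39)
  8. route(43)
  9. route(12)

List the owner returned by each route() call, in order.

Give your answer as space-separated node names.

Answer: NA NA NB NB NB NB NB

Derivation:
Op 1: add NA@73 -> ring=[73:NA]
Op 2: route key 26: smallest pos >= 26 is 73 -> NA
Op 3: route key 99: none >= 99, wrap to smallest pos 73 -> NA
Op 4: add NB@66 -> ring=[66:NB,73:NA]
Op 5: route key 14: smallest pos >= 14 is 66 -> NB
Op 6: route key 48: smallest pos >= 48 is 66 -> NB
Op 7: route key 39: smallest pos >= 39 is 66 -> NB
Op 8: route key 43: smallest pos >= 43 is 66 -> NB
Op 9: route key 12: smallest pos >= 12 is 66 -> NB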